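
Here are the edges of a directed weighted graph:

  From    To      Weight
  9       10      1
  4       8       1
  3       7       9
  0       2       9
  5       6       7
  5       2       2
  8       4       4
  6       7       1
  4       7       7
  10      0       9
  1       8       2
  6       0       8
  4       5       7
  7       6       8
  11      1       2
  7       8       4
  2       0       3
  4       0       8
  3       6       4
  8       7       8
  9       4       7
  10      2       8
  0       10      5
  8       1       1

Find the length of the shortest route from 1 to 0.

Enumerating some paths:
1 - 8 - 4 - 5 - 2 - 0: 2+4+7+2+3 = 18
1 - 8 - 4 - 0: 2+4+8 = 14
1 - 8 - 7 - 6 - 0: 2+8+8+8 = 26
Cheapest is 1 - 8 - 4 - 0 at 14.

14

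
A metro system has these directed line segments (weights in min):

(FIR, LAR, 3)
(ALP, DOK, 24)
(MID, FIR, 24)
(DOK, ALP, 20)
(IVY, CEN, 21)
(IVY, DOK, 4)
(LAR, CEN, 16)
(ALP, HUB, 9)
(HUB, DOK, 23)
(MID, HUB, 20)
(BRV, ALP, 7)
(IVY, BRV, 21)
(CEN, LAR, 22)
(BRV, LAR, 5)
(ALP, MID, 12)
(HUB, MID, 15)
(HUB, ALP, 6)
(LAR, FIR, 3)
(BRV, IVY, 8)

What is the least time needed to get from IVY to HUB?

Running Dijkstra from IVY:
IVY: 0
DOK: 4  (via IVY)
BRV: 21  (via IVY)
CEN: 21  (via IVY)
ALP: 24  (via DOK)
LAR: 26  (via BRV)
FIR: 29  (via LAR)
HUB: 33  (via ALP)
Shortest route: IVY–DOK–ALP–HUB = 33 min.

33 min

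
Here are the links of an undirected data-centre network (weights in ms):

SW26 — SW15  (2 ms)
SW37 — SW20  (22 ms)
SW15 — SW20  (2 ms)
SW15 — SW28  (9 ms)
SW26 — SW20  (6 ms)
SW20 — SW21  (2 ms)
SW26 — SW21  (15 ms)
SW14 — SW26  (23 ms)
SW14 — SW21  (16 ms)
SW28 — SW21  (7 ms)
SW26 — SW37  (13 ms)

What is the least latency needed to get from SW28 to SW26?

Compare a few routes:
SW28 - SW15 - SW20 - SW26: 9+2+6 = 17
SW28 - SW15 - SW26: 9+2 = 11
SW28 - SW21 - SW20 - SW26: 7+2+6 = 15
SW28 - SW21 - SW20 - SW15 - SW26: 7+2+2+2 = 13
Cheapest is SW28 - SW15 - SW26 at 11 ms.

11 ms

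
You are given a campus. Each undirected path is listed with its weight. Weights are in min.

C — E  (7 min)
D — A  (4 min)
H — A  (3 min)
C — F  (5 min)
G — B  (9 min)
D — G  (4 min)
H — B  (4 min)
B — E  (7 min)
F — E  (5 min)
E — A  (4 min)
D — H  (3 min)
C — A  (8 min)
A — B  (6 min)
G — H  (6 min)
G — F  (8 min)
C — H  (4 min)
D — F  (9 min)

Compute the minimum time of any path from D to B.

Compare a few routes:
D → A → H → B: 4+3+4 = 11
D → A → B: 4+6 = 10
D → H → B: 3+4 = 7
Cheapest is D → H → B at 7 min.

7 min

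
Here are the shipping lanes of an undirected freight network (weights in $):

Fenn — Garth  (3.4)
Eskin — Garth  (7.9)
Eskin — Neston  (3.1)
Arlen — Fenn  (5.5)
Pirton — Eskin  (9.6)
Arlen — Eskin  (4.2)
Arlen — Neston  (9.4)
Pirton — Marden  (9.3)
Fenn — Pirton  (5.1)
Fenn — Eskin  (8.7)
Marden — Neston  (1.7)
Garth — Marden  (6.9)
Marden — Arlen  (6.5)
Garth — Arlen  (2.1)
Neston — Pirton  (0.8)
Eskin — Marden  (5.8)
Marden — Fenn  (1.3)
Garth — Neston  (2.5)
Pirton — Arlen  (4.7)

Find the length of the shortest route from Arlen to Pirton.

$4.7

Candidate routes:
Arlen–Eskin–Neston–Pirton: 4.2+3.1+0.8 = 8.1
Arlen–Pirton: 4.7 = 4.7
Arlen–Garth–Neston–Pirton: 2.1+2.5+0.8 = 5.4
The minimum is $4.7 via Arlen–Pirton.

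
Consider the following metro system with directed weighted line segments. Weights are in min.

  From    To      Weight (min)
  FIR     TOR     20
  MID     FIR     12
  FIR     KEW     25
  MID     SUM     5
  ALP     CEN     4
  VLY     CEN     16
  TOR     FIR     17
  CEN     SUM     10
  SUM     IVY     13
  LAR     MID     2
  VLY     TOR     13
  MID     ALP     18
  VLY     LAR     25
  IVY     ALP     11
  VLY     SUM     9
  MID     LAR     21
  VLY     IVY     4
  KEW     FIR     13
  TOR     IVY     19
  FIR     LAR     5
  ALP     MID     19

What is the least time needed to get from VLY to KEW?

Compare a few routes:
VLY - TOR - FIR - KEW: 13+17+25 = 55
VLY - LAR - MID - FIR - KEW: 25+2+12+25 = 64
VLY - IVY - ALP - MID - FIR - KEW: 4+11+19+12+25 = 71
Cheapest is VLY - TOR - FIR - KEW at 55 min.

55 min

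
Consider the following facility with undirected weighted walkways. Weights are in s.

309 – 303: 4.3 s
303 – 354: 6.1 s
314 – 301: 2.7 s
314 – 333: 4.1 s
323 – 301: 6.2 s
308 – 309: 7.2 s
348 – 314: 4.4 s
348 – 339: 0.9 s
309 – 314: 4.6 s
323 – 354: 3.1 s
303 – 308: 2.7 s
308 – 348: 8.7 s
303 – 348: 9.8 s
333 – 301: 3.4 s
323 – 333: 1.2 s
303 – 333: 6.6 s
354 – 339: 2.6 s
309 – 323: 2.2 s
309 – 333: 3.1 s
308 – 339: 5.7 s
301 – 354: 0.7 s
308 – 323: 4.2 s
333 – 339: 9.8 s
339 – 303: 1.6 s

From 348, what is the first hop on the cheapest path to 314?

Enumerating some paths:
348–314: 4.4 = 4.4
348–339–354–301–314: 0.9+2.6+0.7+2.7 = 6.9
Cheapest is 348–314 at 4.4 s.
So from 348 the first move is to 314.

314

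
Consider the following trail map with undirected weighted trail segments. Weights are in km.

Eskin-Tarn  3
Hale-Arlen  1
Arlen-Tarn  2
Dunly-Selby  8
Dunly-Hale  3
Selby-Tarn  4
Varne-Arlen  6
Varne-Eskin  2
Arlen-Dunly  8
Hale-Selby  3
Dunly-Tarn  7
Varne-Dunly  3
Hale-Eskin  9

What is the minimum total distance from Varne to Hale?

Running Dijkstra from Varne:
Varne: 0
Eskin: 2  (via Varne)
Dunly: 3  (via Varne)
Tarn: 5  (via Eskin)
Hale: 6  (via Dunly)
Shortest route: Varne → Dunly → Hale = 6 km.

6 km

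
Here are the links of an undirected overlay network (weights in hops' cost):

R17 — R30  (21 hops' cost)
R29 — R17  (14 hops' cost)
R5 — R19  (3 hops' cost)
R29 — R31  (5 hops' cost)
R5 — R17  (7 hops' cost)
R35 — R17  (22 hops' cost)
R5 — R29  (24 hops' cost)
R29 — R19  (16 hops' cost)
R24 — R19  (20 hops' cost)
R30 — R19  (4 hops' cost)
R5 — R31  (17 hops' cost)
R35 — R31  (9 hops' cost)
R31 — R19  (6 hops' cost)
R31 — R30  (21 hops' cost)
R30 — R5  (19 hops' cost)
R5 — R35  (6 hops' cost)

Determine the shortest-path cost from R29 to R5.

14 hops' cost

Running Dijkstra from R29:
R29: 0
R31: 5  (via R29)
R19: 11  (via R31)
R35: 14  (via R31)
R5: 14  (via R19)
Shortest route: R29–R31–R19–R5 = 14 hops' cost.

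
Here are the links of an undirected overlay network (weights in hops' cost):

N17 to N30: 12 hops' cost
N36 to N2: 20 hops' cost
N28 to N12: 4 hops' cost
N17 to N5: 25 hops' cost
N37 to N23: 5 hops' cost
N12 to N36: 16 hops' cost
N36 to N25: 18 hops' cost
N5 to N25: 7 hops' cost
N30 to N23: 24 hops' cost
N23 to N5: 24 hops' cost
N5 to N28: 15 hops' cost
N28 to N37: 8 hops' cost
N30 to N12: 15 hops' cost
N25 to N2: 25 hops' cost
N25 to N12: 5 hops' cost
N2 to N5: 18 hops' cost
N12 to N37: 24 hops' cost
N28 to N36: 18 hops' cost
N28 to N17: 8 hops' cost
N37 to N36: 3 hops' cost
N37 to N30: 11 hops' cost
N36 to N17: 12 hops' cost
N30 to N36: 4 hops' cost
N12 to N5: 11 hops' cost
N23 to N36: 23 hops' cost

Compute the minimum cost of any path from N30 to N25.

Running Dijkstra from N30:
N30: 0
N36: 4  (via N30)
N37: 7  (via N36)
N17: 12  (via N30)
N23: 12  (via N37)
N12: 15  (via N30)
N28: 15  (via N37)
N25: 20  (via N12)
Shortest route: N30 → N12 → N25 = 20 hops' cost.

20 hops' cost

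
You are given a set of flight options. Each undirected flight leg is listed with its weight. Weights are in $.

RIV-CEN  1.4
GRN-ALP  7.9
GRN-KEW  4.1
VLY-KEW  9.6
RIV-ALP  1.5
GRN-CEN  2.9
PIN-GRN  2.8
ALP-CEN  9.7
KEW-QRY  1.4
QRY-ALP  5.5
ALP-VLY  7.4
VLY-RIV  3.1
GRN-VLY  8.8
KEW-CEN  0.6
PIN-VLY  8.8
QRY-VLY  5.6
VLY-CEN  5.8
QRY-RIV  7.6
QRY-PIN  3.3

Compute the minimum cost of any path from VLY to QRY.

$5.6

Settle nodes by increasing distance from VLY:
VLY: 0
RIV: 3.1  (via VLY)
CEN: 4.5  (via RIV)
ALP: 4.6  (via RIV)
KEW: 5.1  (via CEN)
QRY: 5.6  (via VLY)
Shortest route: VLY–QRY = $5.6.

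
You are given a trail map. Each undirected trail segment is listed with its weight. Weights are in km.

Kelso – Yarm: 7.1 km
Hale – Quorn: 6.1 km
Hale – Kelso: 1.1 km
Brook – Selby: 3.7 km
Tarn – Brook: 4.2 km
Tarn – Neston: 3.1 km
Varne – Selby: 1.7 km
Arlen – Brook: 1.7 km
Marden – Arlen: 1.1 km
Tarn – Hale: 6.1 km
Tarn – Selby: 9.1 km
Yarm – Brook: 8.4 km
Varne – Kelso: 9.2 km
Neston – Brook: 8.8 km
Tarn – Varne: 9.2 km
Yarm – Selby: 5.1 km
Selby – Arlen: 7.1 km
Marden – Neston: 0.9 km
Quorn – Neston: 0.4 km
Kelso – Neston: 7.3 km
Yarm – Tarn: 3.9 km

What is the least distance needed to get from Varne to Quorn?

Enumerating some paths:
Varne → Selby → Brook → Arlen → Marden → Neston → Quorn: 1.7+3.7+1.7+1.1+0.9+0.4 = 9.5
Varne → Selby → Arlen → Marden → Neston → Quorn: 1.7+7.1+1.1+0.9+0.4 = 11.2
Varne → Tarn → Neston → Quorn: 9.2+3.1+0.4 = 12.7
Varne → Selby → Brook → Tarn → Neston → Quorn: 1.7+3.7+4.2+3.1+0.4 = 13.1
Cheapest is Varne → Selby → Brook → Arlen → Marden → Neston → Quorn at 9.5 km.

9.5 km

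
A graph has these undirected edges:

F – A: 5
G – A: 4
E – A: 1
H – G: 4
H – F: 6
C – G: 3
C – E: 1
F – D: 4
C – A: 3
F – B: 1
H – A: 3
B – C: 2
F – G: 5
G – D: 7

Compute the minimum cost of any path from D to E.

Running Dijkstra from D:
D: 0
F: 4  (via D)
B: 5  (via F)
C: 7  (via B)
G: 7  (via D)
E: 8  (via C)
Shortest route: D–F–B–C–E = 8.

8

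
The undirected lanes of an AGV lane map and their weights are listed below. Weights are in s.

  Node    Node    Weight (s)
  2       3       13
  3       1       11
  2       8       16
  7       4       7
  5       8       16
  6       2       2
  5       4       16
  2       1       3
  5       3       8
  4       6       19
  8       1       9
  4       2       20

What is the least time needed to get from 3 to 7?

31 s

Shortest distances from 3:
3: 0
5: 8  (via 3)
1: 11  (via 3)
2: 13  (via 3)
6: 15  (via 2)
8: 20  (via 1)
4: 24  (via 5)
7: 31  (via 4)
Shortest route: 3–5–4–7 = 31 s.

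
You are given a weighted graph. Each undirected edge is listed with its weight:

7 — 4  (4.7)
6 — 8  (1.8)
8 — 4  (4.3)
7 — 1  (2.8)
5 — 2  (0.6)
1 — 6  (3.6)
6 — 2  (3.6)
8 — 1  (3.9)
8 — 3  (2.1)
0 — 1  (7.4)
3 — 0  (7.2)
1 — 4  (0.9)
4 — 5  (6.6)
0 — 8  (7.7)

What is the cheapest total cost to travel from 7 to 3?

Enumerating some paths:
7 → 1 → 6 → 8 → 3: 2.8+3.6+1.8+2.1 = 10.3
7 → 1 → 8 → 3: 2.8+3.9+2.1 = 8.8
7 → 1 → 4 → 8 → 3: 2.8+0.9+4.3+2.1 = 10.1
The minimum is 8.8 via 7 → 1 → 8 → 3.

8.8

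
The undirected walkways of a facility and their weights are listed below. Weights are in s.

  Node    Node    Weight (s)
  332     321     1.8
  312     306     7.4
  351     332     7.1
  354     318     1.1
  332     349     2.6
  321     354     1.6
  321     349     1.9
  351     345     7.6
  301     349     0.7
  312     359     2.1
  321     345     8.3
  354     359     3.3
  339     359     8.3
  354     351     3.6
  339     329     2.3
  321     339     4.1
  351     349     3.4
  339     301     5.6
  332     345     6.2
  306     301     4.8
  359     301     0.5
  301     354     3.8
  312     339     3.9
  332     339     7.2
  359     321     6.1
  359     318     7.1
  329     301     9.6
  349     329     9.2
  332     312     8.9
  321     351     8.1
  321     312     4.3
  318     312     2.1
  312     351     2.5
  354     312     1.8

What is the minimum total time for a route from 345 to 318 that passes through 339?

Shortest 345→339: 345 → 332 → 321 → 339 = 12.1
Shortest 339→318: 339 → 312 → 318 = 6
Total via 339: 12.1 + 6 = 18.1 s.

18.1 s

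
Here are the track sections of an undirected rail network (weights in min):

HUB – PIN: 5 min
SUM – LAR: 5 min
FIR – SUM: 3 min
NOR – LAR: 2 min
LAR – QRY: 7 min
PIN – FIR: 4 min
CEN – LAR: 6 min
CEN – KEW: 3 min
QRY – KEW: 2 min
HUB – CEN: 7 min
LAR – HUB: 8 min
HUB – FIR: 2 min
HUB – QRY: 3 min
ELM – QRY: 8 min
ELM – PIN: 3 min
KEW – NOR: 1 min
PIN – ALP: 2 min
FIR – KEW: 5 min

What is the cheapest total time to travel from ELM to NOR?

11 min

Settle nodes by increasing distance from ELM:
ELM: 0
PIN: 3  (via ELM)
ALP: 5  (via PIN)
FIR: 7  (via PIN)
QRY: 8  (via ELM)
HUB: 8  (via PIN)
KEW: 10  (via QRY)
SUM: 10  (via FIR)
NOR: 11  (via KEW)
Shortest route: ELM–QRY–KEW–NOR = 11 min.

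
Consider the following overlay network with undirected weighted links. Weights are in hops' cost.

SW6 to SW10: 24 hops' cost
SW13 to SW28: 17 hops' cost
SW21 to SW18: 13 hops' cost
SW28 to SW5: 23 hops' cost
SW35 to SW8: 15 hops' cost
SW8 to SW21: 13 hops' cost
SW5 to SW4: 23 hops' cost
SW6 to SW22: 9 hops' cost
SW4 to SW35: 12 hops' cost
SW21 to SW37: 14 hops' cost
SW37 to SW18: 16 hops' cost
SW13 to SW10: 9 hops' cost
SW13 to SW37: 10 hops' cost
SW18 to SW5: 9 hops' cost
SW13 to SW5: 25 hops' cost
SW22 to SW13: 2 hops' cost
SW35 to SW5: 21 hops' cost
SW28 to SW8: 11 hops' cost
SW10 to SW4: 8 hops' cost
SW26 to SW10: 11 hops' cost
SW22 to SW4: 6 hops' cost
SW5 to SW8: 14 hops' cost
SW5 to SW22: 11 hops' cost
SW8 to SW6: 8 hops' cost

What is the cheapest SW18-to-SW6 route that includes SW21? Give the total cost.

Shortest SW18→SW21: SW18 → SW21 = 13
Best SW21 to SW6: SW21 → SW8 → SW6 costing 21
Total via SW21: 13 + 21 = 34 hops' cost.

34 hops' cost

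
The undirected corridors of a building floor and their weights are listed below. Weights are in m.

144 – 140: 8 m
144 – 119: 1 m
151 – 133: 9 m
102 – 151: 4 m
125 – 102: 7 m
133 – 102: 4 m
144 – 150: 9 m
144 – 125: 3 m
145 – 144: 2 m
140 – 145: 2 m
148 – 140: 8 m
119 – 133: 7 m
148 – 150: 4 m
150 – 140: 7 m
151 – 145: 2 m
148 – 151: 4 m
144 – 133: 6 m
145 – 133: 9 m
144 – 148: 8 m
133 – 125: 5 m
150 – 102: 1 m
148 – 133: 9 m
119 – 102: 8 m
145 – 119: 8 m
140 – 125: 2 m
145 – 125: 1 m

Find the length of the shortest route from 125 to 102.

Running Dijkstra from 125:
125: 0
145: 1  (via 125)
140: 2  (via 125)
151: 3  (via 145)
144: 3  (via 125)
119: 4  (via 144)
133: 5  (via 125)
102: 7  (via 125)
Shortest route: 125–102 = 7 m.

7 m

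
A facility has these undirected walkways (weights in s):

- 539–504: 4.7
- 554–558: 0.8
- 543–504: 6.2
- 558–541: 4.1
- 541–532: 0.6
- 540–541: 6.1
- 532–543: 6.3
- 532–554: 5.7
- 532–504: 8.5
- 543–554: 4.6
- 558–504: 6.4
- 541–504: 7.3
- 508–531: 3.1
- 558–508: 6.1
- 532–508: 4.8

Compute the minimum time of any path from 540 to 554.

Shortest distances from 540:
540: 0
541: 6.1  (via 540)
532: 6.7  (via 541)
558: 10.2  (via 541)
554: 11  (via 558)
Shortest route: 540 → 541 → 558 → 554 = 11 s.

11 s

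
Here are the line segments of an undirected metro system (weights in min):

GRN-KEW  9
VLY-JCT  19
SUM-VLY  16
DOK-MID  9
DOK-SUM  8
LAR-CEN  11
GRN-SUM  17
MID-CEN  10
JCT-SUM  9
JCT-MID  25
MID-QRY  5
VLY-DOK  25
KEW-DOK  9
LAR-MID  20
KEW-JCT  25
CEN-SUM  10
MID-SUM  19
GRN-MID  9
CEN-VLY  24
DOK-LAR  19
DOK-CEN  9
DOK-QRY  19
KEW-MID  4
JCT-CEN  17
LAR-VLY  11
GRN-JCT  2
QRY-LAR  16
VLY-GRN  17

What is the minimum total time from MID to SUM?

Shortest distances from MID:
MID: 0
KEW: 4  (via MID)
QRY: 5  (via MID)
DOK: 9  (via MID)
GRN: 9  (via MID)
CEN: 10  (via MID)
JCT: 11  (via GRN)
SUM: 17  (via DOK)
Shortest route: MID–DOK–SUM = 17 min.

17 min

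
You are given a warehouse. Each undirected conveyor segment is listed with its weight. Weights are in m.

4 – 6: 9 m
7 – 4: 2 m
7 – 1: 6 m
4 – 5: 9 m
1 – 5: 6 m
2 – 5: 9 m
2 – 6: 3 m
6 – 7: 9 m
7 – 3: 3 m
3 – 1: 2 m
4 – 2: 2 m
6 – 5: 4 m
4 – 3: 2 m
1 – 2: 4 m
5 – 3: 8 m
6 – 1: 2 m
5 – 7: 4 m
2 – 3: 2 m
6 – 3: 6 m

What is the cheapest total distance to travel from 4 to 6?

Shortest distances from 4:
4: 0
2: 2  (via 4)
3: 2  (via 4)
7: 2  (via 4)
1: 4  (via 3)
6: 5  (via 2)
Shortest route: 4–2–6 = 5 m.

5 m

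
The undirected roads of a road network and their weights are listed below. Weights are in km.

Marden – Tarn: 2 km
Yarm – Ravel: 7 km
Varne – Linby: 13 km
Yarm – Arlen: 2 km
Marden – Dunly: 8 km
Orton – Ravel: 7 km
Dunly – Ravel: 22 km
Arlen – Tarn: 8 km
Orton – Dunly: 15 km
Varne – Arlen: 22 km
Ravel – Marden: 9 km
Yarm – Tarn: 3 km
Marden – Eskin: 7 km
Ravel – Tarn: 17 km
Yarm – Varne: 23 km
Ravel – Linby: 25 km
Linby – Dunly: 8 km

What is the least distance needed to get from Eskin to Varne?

35 km

Settle nodes by increasing distance from Eskin:
Eskin: 0
Marden: 7  (via Eskin)
Tarn: 9  (via Marden)
Yarm: 12  (via Tarn)
Arlen: 14  (via Yarm)
Dunly: 15  (via Marden)
Ravel: 16  (via Marden)
Linby: 23  (via Dunly)
Orton: 23  (via Ravel)
Varne: 35  (via Yarm)
Shortest route: Eskin–Marden–Tarn–Yarm–Varne = 35 km.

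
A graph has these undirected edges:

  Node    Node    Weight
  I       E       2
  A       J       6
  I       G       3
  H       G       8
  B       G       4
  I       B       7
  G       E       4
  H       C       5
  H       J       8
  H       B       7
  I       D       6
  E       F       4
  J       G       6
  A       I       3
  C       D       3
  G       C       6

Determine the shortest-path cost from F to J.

Shortest distances from F:
F: 0
E: 4  (via F)
I: 6  (via E)
G: 8  (via E)
A: 9  (via I)
B: 12  (via G)
D: 12  (via I)
C: 14  (via G)
J: 14  (via G)
Shortest route: F–E–G–J = 14.

14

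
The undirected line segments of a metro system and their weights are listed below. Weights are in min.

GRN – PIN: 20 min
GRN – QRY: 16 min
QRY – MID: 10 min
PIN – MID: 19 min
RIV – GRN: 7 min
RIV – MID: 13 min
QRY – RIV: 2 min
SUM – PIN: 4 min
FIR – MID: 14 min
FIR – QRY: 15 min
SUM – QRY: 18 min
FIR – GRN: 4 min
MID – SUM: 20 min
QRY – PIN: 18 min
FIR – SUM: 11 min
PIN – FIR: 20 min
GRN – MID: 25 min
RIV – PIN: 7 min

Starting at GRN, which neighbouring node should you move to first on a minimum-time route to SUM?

Compare a few routes:
GRN - RIV - PIN - SUM: 7+7+4 = 18
GRN - FIR - SUM: 4+11 = 15
Cheapest is GRN - FIR - SUM at 15 min.
So from GRN the first move is to FIR.

FIR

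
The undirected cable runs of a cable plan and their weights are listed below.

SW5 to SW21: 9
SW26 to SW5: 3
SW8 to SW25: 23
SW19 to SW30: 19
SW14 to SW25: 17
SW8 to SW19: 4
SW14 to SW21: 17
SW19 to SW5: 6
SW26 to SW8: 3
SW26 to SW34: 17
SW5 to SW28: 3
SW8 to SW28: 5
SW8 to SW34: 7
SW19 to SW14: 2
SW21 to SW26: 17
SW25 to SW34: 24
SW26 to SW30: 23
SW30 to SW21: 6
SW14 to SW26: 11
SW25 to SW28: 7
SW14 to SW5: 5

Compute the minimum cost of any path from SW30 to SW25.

25

Shortest distances from SW30:
SW30: 0
SW21: 6  (via SW30)
SW5: 15  (via SW21)
SW28: 18  (via SW5)
SW26: 18  (via SW5)
SW19: 19  (via SW30)
SW14: 20  (via SW5)
SW8: 21  (via SW26)
SW25: 25  (via SW28)
Shortest route: SW30–SW21–SW5–SW28–SW25 = 25.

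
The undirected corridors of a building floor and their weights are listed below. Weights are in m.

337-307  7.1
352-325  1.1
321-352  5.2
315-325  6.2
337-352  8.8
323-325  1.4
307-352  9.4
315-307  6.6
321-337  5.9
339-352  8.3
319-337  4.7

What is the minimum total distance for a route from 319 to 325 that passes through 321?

Best 319 to 321: 319–337–321 costing 10.6
Shortest 321→325: 321–352–325 = 6.3
Total via 321: 10.6 + 6.3 = 16.9 m.

16.9 m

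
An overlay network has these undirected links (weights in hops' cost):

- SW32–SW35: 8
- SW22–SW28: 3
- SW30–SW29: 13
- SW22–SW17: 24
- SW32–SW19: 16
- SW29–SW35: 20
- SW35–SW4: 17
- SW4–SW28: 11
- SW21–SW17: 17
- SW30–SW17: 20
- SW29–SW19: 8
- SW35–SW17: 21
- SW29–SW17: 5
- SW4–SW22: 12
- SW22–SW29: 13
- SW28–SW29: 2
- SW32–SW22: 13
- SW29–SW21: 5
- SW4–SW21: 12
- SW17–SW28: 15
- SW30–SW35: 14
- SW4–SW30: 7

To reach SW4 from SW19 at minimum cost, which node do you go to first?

Compare a few routes:
SW19 - SW29 - SW21 - SW4: 8+5+12 = 25
SW19 - SW29 - SW28 - SW22 - SW4: 8+2+3+12 = 25
SW19 - SW29 - SW28 - SW4: 8+2+11 = 21
The minimum is 21 hops' cost via SW19 - SW29 - SW28 - SW4.
So from SW19 the first move is to SW29.

SW29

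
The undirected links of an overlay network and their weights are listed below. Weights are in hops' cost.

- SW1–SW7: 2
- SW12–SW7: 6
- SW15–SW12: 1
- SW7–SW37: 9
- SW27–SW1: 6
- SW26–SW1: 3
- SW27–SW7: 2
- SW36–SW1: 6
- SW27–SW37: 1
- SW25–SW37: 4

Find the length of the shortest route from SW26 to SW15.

12 hops' cost

Enumerating some paths:
SW26 - SW1 - SW27 - SW7 - SW12 - SW15: 3+6+2+6+1 = 18
SW26 - SW1 - SW7 - SW12 - SW15: 3+2+6+1 = 12
The minimum is 12 hops' cost via SW26 - SW1 - SW7 - SW12 - SW15.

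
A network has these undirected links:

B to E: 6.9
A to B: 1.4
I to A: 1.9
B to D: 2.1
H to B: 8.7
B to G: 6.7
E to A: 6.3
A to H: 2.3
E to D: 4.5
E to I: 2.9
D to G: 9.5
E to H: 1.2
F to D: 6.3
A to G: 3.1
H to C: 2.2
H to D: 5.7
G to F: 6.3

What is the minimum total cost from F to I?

Running Dijkstra from F:
F: 0
D: 6.3  (via F)
G: 6.3  (via F)
B: 8.4  (via D)
A: 9.4  (via G)
E: 10.8  (via D)
I: 11.3  (via A)
Shortest route: F–G–A–I = 11.3.

11.3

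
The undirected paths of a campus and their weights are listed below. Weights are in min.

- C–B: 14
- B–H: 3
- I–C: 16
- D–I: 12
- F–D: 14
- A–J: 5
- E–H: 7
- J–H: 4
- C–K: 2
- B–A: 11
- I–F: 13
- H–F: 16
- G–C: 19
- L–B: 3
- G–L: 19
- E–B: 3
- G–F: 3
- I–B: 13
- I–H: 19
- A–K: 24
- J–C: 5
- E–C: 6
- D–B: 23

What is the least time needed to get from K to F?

Compare a few routes:
K - C - G - F: 2+19+3 = 24
K - C - J - H - F: 2+5+4+16 = 27
The minimum is 24 min via K - C - G - F.

24 min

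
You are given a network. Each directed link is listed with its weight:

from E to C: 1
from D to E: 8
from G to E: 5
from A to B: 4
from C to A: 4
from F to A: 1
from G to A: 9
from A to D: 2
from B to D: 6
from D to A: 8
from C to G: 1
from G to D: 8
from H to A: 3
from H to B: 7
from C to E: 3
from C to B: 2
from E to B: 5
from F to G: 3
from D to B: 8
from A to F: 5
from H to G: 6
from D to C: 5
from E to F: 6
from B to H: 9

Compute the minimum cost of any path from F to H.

14

Running Dijkstra from F:
F: 0
A: 1  (via F)
D: 3  (via A)
G: 3  (via F)
B: 5  (via A)
C: 8  (via D)
E: 8  (via G)
H: 14  (via B)
Shortest route: F–A–B–H = 14.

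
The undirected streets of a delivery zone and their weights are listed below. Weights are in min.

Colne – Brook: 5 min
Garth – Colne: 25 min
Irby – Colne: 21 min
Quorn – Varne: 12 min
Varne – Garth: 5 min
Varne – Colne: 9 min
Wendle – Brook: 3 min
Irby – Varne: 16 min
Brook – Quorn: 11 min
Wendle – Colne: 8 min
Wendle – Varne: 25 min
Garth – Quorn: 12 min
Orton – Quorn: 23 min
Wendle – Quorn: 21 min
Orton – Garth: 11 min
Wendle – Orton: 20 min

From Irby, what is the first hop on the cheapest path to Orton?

Varne

Compare a few routes:
Irby → Colne → Wendle → Orton: 21+8+20 = 49
Irby → Colne → Varne → Garth → Orton: 21+9+5+11 = 46
Irby → Varne → Garth → Orton: 16+5+11 = 32
Cheapest is Irby → Varne → Garth → Orton at 32 min.
So from Irby the first move is to Varne.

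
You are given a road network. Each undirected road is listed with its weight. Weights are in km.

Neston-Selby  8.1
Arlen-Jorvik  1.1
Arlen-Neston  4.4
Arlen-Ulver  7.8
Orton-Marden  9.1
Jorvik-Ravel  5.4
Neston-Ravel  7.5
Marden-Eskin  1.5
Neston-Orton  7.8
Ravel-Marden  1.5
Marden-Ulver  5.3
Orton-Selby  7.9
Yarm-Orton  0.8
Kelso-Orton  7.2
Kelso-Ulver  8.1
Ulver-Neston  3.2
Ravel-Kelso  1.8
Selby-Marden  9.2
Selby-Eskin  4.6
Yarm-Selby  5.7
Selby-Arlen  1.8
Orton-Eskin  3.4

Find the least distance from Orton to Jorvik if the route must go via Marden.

Shortest Orton→Marden: Orton → Eskin → Marden = 4.9
Best Marden to Jorvik: Marden → Ravel → Jorvik costing 6.9
Total via Marden: 4.9 + 6.9 = 11.8 km.

11.8 km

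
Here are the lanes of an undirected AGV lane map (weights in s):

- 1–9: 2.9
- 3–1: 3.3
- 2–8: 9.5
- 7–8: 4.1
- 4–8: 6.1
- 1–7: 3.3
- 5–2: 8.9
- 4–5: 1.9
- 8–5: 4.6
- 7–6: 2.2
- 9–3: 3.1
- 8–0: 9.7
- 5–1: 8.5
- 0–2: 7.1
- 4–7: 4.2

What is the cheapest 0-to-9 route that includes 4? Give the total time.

Shortest 0→4: 0 → 8 → 4 = 15.8
Best 4 to 9: 4 → 7 → 1 → 9 costing 10.4
Total via 4: 15.8 + 10.4 = 26.2 s.

26.2 s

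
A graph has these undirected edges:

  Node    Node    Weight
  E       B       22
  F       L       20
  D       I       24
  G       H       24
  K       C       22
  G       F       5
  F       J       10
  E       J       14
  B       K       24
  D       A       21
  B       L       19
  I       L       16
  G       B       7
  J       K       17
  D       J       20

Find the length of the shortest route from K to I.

59

Shortest distances from K:
K: 0
J: 17  (via K)
C: 22  (via K)
B: 24  (via K)
F: 27  (via J)
E: 31  (via J)
G: 31  (via B)
D: 37  (via J)
L: 43  (via B)
H: 55  (via G)
A: 58  (via D)
I: 59  (via L)
Shortest route: K → B → L → I = 59.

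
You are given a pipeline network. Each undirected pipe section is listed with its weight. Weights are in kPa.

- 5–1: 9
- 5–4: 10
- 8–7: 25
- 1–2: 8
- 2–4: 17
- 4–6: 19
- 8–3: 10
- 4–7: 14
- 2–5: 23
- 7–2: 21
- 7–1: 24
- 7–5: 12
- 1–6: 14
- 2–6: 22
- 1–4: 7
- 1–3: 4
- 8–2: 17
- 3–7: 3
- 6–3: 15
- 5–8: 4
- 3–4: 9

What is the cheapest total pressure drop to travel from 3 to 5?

13 kPa

Compare a few routes:
3 → 1 → 5: 4+9 = 13
3 → 8 → 5: 10+4 = 14
The minimum is 13 kPa via 3 → 1 → 5.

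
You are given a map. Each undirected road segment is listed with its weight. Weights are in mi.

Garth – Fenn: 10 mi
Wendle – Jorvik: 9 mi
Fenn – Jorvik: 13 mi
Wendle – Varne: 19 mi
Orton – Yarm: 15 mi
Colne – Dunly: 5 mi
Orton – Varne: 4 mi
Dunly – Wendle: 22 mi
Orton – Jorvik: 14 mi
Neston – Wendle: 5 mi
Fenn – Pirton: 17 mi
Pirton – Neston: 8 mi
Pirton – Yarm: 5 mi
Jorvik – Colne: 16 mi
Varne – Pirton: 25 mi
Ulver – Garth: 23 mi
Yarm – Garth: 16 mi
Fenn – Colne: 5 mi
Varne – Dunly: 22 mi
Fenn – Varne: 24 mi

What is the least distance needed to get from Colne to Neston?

30 mi

Shortest distances from Colne:
Colne: 0
Dunly: 5  (via Colne)
Fenn: 5  (via Colne)
Garth: 15  (via Fenn)
Jorvik: 16  (via Colne)
Pirton: 22  (via Fenn)
Wendle: 25  (via Jorvik)
Varne: 27  (via Dunly)
Yarm: 27  (via Pirton)
Neston: 30  (via Pirton)
Shortest route: Colne–Fenn–Pirton–Neston = 30 mi.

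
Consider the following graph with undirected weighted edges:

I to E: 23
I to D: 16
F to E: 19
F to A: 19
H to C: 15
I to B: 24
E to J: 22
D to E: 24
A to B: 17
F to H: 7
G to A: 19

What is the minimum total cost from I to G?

Running Dijkstra from I:
I: 0
D: 16  (via I)
E: 23  (via I)
B: 24  (via I)
A: 41  (via B)
F: 42  (via E)
J: 45  (via E)
H: 49  (via F)
G: 60  (via A)
Shortest route: I–B–A–G = 60.

60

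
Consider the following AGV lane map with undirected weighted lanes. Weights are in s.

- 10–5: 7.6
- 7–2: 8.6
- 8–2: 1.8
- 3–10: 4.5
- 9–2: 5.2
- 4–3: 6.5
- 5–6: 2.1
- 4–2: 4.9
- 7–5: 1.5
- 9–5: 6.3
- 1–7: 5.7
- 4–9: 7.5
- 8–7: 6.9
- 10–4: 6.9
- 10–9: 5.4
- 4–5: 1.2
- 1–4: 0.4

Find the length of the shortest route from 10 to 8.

Compare a few routes:
10 - 4 - 2 - 8: 6.9+4.9+1.8 = 13.6
10 - 9 - 2 - 8: 5.4+5.2+1.8 = 12.4
10 - 5 - 4 - 2 - 8: 7.6+1.2+4.9+1.8 = 15.5
10 - 5 - 7 - 8: 7.6+1.5+6.9 = 16
The minimum is 12.4 s via 10 - 9 - 2 - 8.

12.4 s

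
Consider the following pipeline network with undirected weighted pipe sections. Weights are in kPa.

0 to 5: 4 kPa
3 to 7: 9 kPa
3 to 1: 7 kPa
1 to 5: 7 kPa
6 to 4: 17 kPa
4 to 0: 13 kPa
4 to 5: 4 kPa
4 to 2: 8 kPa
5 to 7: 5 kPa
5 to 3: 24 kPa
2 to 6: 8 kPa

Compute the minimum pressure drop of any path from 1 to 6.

27 kPa

Candidate routes:
1 → 5 → 0 → 4 → 2 → 6: 7+4+13+8+8 = 40
1 → 5 → 4 → 6: 7+4+17 = 28
1 → 5 → 4 → 2 → 6: 7+4+8+8 = 27
1 → 3 → 7 → 5 → 4 → 2 → 6: 7+9+5+4+8+8 = 41
The minimum is 27 kPa via 1 → 5 → 4 → 2 → 6.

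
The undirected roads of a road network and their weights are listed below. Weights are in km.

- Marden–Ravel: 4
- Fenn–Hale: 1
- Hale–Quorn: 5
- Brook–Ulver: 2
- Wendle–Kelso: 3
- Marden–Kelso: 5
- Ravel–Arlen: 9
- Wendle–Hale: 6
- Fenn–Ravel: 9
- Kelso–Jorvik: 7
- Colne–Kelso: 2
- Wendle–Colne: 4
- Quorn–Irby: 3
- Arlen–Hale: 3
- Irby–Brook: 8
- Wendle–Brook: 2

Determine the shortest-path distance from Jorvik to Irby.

Settle nodes by increasing distance from Jorvik:
Jorvik: 0
Kelso: 7  (via Jorvik)
Colne: 9  (via Kelso)
Wendle: 10  (via Kelso)
Brook: 12  (via Wendle)
Marden: 12  (via Kelso)
Ulver: 14  (via Brook)
Hale: 16  (via Wendle)
Ravel: 16  (via Marden)
Fenn: 17  (via Hale)
Arlen: 19  (via Hale)
Irby: 20  (via Brook)
Shortest route: Jorvik → Kelso → Wendle → Brook → Irby = 20 km.

20 km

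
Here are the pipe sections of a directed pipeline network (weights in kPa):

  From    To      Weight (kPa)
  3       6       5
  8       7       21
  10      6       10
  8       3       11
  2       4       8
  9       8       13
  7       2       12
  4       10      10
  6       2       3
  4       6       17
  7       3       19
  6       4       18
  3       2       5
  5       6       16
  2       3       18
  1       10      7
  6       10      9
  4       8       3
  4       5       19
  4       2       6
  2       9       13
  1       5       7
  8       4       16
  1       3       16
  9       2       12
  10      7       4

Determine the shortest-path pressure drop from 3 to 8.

16 kPa

Compare a few routes:
3 → 6 → 2 → 4 → 8: 5+3+8+3 = 19
3 → 2 → 4 → 8: 5+8+3 = 16
3 → 6 → 4 → 8: 5+18+3 = 26
Cheapest is 3 → 2 → 4 → 8 at 16 kPa.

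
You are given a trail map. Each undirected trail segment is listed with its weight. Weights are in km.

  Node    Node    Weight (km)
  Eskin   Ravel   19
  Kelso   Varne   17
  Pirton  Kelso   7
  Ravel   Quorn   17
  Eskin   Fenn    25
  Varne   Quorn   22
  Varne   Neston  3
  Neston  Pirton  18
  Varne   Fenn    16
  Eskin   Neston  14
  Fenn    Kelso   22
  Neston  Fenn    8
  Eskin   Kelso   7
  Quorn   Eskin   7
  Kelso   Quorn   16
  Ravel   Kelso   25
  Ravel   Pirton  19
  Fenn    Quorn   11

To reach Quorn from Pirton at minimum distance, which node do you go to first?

Kelso

Candidate routes:
Pirton–Ravel–Quorn: 19+17 = 36
Pirton–Kelso–Eskin–Quorn: 7+7+7 = 21
Pirton–Neston–Fenn–Quorn: 18+8+11 = 37
Pirton–Kelso–Quorn: 7+16 = 23
The minimum is 21 km via Pirton–Kelso–Eskin–Quorn.
So from Pirton the first move is to Kelso.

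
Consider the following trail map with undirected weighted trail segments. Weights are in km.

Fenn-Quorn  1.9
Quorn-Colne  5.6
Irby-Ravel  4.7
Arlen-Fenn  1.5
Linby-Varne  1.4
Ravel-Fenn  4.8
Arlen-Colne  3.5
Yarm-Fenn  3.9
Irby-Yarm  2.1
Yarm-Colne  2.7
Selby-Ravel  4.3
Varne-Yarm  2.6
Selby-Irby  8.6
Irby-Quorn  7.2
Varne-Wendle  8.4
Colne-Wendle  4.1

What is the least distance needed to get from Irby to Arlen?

7.5 km

Compare a few routes:
Irby → Yarm → Colne → Arlen: 2.1+2.7+3.5 = 8.3
Irby → Quorn → Fenn → Arlen: 7.2+1.9+1.5 = 10.6
Irby → Yarm → Fenn → Arlen: 2.1+3.9+1.5 = 7.5
The minimum is 7.5 km via Irby → Yarm → Fenn → Arlen.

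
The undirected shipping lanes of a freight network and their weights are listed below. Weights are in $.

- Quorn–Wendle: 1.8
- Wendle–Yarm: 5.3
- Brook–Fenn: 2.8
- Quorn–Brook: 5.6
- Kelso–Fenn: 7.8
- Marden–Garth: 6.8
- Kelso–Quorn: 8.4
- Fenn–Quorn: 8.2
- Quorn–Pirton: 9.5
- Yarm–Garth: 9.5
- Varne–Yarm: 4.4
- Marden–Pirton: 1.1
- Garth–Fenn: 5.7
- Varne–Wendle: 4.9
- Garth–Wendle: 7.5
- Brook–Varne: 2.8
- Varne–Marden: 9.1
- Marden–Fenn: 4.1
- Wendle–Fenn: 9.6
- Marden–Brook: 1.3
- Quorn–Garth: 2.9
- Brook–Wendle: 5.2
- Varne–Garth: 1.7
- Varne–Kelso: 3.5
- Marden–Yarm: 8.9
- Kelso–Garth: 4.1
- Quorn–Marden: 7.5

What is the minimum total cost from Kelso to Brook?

Running Dijkstra from Kelso:
Kelso: 0
Varne: 3.5  (via Kelso)
Garth: 4.1  (via Kelso)
Brook: 6.3  (via Varne)
Shortest route: Kelso → Varne → Brook = $6.3.

$6.3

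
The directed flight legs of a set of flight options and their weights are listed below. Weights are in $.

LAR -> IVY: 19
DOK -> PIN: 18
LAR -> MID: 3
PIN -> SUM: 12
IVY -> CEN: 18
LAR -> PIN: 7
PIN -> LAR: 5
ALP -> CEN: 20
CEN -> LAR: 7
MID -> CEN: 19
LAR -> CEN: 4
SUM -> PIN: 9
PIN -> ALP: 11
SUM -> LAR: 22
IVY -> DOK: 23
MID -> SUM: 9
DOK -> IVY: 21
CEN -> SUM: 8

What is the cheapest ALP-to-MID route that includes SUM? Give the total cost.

$45

Shortest ALP→SUM: ALP–CEN–SUM = 28
Shortest SUM→MID: SUM–PIN–LAR–MID = 17
Total via SUM: 28 + 17 = $45.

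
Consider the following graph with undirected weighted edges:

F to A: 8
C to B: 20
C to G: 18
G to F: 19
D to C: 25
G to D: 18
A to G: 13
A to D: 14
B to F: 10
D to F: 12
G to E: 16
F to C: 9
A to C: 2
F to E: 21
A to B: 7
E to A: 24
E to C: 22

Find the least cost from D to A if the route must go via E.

Best D to E: D–F–E costing 33
Best E to A: E–A costing 24
Total via E: 33 + 24 = 57.

57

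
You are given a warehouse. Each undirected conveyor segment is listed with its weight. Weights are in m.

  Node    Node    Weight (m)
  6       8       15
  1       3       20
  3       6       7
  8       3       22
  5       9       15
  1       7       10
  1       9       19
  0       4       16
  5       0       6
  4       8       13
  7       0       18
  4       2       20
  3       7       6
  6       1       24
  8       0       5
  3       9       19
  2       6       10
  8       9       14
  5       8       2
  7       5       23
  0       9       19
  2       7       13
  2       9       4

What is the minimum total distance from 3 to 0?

24 m

Candidate routes:
3 → 6 → 8 → 0: 7+15+5 = 27
3 → 7 → 0: 6+18 = 24
3 → 8 → 0: 22+5 = 27
The minimum is 24 m via 3 → 7 → 0.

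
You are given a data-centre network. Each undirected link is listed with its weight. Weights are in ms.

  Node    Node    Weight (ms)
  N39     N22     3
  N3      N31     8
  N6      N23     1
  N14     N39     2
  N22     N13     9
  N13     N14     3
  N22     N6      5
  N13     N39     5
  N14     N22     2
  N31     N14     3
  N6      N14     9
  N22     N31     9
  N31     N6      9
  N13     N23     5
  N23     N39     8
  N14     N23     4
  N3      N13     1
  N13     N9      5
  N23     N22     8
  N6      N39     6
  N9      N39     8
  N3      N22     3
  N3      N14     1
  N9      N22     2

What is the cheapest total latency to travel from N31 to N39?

5 ms

Candidate routes:
N31 - N14 - N22 - N39: 3+2+3 = 8
N31 - N14 - N39: 3+2 = 5
Cheapest is N31 - N14 - N39 at 5 ms.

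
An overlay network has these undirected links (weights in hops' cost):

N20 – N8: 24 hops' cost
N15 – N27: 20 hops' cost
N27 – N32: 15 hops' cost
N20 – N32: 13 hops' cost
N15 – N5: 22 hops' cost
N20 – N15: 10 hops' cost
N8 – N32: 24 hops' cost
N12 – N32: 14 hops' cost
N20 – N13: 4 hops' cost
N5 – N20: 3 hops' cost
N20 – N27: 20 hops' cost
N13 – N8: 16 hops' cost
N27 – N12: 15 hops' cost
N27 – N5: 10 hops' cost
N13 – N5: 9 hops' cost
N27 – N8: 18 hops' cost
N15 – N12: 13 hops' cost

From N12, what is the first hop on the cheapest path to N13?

Compare a few routes:
N12–N32–N20–N13: 14+13+4 = 31
N12–N15–N20–N13: 13+10+4 = 27
Cheapest is N12–N15–N20–N13 at 27 hops' cost.
So from N12 the first move is to N15.

N15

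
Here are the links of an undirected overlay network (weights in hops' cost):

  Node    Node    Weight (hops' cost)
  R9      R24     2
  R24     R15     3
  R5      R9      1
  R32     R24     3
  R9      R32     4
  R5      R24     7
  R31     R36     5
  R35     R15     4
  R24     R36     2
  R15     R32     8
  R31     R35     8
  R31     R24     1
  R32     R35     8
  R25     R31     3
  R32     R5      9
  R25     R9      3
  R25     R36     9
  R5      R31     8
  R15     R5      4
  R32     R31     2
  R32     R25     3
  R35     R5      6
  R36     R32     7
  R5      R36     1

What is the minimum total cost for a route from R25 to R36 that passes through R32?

8 hops' cost

Best R25 to R32: R25 → R32 costing 3
Best R32 to R36: R32 → R24 → R36 costing 5
Total via R32: 3 + 5 = 8 hops' cost.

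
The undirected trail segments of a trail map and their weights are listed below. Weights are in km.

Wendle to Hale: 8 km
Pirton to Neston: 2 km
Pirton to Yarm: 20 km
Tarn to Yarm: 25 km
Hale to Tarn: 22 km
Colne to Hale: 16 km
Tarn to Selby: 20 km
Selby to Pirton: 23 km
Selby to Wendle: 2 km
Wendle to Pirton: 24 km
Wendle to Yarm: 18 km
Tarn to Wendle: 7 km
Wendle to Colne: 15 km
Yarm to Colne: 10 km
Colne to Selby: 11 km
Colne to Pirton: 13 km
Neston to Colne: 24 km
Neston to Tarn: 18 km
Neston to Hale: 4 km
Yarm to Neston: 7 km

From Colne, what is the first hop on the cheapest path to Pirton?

Pirton

Compare a few routes:
Colne - Yarm - Neston - Pirton: 10+7+2 = 19
Colne - Hale - Neston - Pirton: 16+4+2 = 22
Colne - Pirton: 13 = 13
Colne - Neston - Pirton: 24+2 = 26
The minimum is 13 km via Colne - Pirton.
So from Colne the first move is to Pirton.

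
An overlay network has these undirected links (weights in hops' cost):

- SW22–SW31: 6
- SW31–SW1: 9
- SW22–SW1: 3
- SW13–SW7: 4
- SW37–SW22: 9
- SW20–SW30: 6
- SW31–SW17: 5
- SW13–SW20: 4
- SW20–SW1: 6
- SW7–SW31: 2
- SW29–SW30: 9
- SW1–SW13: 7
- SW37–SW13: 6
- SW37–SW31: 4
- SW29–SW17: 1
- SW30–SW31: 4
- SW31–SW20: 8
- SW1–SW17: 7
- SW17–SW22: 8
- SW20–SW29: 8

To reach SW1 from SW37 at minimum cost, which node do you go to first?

Candidate routes:
SW37 → SW22 → SW1: 9+3 = 12
SW37 → SW31 → SW1: 4+9 = 13
Cheapest is SW37 → SW22 → SW1 at 12 hops' cost.
So from SW37 the first move is to SW22.

SW22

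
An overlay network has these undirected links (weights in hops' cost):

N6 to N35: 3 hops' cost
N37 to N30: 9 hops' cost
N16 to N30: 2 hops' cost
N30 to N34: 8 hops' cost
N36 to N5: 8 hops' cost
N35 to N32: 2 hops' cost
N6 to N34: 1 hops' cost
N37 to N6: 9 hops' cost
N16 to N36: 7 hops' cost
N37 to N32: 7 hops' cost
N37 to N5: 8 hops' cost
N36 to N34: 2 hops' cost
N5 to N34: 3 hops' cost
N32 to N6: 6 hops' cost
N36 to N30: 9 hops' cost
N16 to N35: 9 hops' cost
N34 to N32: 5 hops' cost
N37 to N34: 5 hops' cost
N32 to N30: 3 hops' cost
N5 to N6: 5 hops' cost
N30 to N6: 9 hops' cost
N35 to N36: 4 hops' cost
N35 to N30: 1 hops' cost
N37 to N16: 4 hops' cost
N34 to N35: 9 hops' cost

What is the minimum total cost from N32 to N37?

Enumerating some paths:
N32 → N30 → N16 → N37: 3+2+4 = 9
N32 → N35 → N30 → N16 → N37: 2+1+2+4 = 9
N32 → N37: 7 = 7
Cheapest is N32 → N37 at 7 hops' cost.

7 hops' cost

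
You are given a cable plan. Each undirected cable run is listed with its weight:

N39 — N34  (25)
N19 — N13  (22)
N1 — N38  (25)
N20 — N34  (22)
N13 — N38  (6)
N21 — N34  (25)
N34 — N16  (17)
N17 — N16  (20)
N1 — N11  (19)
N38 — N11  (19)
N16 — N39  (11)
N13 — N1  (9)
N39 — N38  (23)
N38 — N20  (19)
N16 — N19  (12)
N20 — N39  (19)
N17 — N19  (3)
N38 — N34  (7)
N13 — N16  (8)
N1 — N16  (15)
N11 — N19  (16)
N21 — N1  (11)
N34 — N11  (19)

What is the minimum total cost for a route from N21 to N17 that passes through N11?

49

Shortest N21→N11: N21–N1–N11 = 30
Best N11 to N17: N11–N19–N17 costing 19
Total via N11: 30 + 19 = 49.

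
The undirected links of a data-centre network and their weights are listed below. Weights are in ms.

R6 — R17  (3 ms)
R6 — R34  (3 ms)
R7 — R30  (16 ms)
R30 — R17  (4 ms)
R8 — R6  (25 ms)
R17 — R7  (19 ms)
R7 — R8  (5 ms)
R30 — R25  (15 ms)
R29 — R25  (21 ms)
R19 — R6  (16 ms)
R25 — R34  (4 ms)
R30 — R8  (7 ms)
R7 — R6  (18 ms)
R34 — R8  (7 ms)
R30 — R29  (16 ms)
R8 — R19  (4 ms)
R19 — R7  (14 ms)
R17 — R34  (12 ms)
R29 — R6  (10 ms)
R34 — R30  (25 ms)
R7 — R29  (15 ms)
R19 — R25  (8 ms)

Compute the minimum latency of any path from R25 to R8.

11 ms

Compare a few routes:
R25 - R34 - R8: 4+7 = 11
R25 - R34 - R6 - R17 - R30 - R8: 4+3+3+4+7 = 21
R25 - R19 - R8: 8+4 = 12
The minimum is 11 ms via R25 - R34 - R8.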